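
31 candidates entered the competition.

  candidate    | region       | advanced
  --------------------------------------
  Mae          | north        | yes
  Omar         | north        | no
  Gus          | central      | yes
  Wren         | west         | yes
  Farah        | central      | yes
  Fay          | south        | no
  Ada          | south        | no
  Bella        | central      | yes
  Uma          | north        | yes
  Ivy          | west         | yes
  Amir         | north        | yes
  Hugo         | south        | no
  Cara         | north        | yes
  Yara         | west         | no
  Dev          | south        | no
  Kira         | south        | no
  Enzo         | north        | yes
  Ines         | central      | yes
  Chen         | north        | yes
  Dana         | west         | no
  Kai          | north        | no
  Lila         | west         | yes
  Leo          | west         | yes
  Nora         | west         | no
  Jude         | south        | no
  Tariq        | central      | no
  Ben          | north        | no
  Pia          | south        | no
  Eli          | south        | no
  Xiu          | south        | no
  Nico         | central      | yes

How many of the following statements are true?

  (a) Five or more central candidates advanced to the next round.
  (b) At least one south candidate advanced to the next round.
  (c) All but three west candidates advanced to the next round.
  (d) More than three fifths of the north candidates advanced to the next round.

(a) central: |A| = 6, |A ∩ B| = 5; needs |A ∩ B| ≥ 5 — true.
(b) south: |A| = 9, |A ∩ B| = 0; needs A ∩ B ≠ ∅ (|A ∩ B| ≥ 1) — false.
(c) west: |A| = 7, |A ∩ B| = 4; needs |A ∖ B| = 3 — true.
(d) north: |A| = 9, |A ∩ B| = 6; needs |A ∩ B| / |A| > 3/5 — true.

3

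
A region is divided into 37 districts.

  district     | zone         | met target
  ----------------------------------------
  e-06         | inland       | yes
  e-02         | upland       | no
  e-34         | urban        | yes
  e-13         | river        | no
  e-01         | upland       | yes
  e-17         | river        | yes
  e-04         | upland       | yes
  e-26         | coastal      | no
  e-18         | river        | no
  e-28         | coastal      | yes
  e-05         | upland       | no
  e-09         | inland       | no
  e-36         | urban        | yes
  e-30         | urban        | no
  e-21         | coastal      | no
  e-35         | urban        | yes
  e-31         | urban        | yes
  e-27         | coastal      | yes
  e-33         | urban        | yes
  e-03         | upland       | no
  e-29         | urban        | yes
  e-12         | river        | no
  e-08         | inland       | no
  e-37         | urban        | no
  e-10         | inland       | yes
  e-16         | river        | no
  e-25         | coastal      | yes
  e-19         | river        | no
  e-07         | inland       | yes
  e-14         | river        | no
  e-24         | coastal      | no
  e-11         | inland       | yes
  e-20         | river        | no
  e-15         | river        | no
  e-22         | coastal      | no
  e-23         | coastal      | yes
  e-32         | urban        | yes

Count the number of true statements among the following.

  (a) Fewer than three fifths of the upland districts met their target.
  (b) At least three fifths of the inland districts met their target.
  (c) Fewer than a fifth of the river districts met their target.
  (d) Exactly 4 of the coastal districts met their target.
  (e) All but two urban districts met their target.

(a) upland: |A| = 5, |A ∩ B| = 2; needs |A ∩ B| / |A| < 3/5 — true.
(b) inland: |A| = 6, |A ∩ B| = 4; needs |A ∩ B| / |A| ≥ 3/5 — true.
(c) river: |A| = 9, |A ∩ B| = 1; needs |A ∩ B| / |A| < 1/5 — true.
(d) coastal: |A| = 8, |A ∩ B| = 4; needs |A ∩ B| = 4 — true.
(e) urban: |A| = 9, |A ∩ B| = 7; needs |A ∖ B| = 2 — true.

5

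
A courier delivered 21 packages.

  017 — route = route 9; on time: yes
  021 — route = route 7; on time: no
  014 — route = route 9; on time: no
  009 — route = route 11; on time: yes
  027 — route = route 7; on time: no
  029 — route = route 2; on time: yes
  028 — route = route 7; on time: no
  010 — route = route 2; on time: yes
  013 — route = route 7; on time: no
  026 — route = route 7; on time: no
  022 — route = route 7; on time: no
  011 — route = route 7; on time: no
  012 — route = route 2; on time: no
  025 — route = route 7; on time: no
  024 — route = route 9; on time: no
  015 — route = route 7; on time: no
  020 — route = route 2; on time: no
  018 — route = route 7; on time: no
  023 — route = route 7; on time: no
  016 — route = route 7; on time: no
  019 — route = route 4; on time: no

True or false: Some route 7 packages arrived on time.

False

The determiner here denotes the relation: A ∩ B ≠ ∅ (|A ∩ B| ≥ 1).
A (the restrictor) = {021, 027, 028, 013, 026, 022, 011, 025, 015, 018, 023, 016}, |A| = 12.
A ∩ B = {}, so |A ∩ B| = 0.
So the statement is false.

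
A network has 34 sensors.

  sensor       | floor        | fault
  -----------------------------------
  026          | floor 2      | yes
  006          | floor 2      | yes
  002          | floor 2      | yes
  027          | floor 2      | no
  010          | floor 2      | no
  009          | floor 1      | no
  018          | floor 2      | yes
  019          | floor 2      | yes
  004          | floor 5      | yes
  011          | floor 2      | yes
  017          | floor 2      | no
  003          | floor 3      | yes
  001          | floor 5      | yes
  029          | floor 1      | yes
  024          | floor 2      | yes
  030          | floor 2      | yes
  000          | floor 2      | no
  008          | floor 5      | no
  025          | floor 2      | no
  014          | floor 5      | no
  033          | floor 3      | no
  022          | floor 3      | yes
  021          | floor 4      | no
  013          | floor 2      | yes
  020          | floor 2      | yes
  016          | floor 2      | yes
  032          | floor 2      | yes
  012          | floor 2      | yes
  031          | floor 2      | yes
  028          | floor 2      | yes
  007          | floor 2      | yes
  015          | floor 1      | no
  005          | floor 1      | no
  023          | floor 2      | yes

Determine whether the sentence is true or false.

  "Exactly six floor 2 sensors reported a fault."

The determiner here denotes the relation: |A ∩ B| = 6.
|A| = 22, |A ∩ B| = 17, |A ∖ B| = 5.
|A ∩ B| = 17, so the statement is false.

False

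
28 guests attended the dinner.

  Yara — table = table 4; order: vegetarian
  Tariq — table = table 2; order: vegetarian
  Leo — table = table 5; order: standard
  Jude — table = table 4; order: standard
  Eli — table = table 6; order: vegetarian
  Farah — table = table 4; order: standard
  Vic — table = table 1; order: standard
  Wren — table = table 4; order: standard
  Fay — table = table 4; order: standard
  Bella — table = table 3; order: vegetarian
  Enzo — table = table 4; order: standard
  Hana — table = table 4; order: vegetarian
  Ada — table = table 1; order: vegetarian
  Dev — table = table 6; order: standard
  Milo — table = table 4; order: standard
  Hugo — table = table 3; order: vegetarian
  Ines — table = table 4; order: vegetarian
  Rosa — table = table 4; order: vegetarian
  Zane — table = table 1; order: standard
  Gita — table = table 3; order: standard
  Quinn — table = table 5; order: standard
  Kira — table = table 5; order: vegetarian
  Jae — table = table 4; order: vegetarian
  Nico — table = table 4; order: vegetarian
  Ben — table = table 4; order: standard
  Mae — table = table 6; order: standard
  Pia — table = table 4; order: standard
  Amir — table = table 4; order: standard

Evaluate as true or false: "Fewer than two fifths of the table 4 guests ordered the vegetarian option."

Truth condition: |A ∩ B| / |A| < 2/5.
|A| = 15, |A ∩ B| = 6, |A ∖ B| = 9.
|A ∩ B|/|A| = 6/15, so the statement is false.

False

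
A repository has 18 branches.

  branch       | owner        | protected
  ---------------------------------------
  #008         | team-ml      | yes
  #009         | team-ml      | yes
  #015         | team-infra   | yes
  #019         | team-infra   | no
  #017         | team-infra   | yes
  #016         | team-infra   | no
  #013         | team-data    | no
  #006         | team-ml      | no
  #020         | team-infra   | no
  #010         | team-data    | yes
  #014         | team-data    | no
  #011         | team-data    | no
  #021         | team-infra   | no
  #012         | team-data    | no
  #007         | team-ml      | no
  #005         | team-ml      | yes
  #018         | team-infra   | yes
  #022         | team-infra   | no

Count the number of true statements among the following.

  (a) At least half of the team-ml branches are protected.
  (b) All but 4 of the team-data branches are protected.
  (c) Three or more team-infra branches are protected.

3

(a) team-ml: |A| = 5, |A ∩ B| = 3; needs |A ∩ B| ≥ |A ∖ B| — true.
(b) team-data: |A| = 5, |A ∩ B| = 1; needs |A ∖ B| = 4 — true.
(c) team-infra: |A| = 8, |A ∩ B| = 3; needs |A ∩ B| ≥ 3 — true.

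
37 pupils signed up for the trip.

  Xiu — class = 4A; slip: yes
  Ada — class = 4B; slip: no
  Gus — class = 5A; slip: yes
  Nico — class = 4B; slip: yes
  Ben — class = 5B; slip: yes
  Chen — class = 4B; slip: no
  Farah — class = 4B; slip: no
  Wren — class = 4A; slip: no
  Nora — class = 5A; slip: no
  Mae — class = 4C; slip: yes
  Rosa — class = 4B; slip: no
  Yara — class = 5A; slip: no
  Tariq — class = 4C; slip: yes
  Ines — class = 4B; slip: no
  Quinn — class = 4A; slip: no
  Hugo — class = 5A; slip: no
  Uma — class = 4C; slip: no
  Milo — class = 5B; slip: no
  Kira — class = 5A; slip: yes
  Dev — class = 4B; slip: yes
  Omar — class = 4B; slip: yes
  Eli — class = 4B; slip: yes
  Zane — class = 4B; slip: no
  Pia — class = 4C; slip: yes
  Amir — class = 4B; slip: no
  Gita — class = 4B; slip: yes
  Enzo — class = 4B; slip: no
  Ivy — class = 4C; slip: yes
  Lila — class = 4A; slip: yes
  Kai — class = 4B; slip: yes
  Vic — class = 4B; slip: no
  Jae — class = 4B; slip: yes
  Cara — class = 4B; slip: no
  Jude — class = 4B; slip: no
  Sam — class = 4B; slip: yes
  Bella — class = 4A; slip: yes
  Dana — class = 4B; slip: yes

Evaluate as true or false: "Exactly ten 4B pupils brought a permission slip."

The determiner here denotes the relation: |A ∩ B| = 10.
|A| = 20, |A ∩ B| = 9, |A ∖ B| = 11.
|A ∩ B| = 9, so the statement is false.

False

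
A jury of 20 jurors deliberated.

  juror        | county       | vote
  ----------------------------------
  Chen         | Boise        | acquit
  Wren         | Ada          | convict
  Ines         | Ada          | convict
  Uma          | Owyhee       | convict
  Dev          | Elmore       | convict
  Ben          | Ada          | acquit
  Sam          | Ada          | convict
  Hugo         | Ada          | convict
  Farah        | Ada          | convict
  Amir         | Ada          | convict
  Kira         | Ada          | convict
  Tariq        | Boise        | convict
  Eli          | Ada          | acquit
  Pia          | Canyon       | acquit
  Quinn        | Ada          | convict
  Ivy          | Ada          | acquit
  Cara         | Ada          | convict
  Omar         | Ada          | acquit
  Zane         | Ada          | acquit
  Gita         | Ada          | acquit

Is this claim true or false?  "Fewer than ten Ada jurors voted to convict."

True

The determiner here denotes the relation: |A ∩ B| < 10.
|A| = 15, |A ∩ B| = 9, |A ∖ B| = 6.
|A ∩ B| = 9, so the statement is true.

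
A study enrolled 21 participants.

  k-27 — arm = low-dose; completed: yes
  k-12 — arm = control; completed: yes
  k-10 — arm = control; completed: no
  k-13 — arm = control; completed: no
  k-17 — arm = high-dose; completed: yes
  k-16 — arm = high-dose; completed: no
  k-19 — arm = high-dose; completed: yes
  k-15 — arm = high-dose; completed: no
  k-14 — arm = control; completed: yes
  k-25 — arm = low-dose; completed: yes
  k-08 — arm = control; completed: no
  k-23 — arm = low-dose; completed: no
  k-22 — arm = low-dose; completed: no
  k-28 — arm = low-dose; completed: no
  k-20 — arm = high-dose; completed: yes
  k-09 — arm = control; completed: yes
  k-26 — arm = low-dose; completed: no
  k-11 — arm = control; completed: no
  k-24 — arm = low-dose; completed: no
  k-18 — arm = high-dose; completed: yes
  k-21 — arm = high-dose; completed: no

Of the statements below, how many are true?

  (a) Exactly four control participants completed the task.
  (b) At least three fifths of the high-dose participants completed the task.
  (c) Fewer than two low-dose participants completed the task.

0

(a) control: |A| = 7, |A ∩ B| = 3; needs |A ∩ B| = 4 — false.
(b) high-dose: |A| = 7, |A ∩ B| = 4; needs |A ∩ B| / |A| ≥ 3/5 — false.
(c) low-dose: |A| = 7, |A ∩ B| = 2; needs |A ∩ B| < 2 — false.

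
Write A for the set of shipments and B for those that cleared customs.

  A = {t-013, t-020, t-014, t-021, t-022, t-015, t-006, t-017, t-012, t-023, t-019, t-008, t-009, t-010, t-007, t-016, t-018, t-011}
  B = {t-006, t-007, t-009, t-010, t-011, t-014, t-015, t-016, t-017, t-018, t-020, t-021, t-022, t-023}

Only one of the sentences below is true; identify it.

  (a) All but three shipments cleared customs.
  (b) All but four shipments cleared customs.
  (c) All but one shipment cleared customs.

(b)

|A| = 18, |A ∩ B| = 14, |A ∖ B| = 4.
(a) requires |A ∖ B| = 3: false.
(b) requires |A ∖ B| = 4: true.
(c) requires |A ∖ B| = 1: false.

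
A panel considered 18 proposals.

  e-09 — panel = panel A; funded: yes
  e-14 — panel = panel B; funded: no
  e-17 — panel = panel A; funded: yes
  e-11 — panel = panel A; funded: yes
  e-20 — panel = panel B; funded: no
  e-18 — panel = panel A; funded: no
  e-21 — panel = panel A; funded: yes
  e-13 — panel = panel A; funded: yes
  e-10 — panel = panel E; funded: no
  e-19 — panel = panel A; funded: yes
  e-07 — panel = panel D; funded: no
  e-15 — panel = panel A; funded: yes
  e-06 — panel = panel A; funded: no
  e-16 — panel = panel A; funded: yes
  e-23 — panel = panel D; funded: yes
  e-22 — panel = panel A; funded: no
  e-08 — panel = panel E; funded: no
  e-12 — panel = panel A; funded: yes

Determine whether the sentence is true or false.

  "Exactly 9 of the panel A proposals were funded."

True

Truth condition: |A ∩ B| = 9.
A (the restrictor) = {e-09, e-17, e-11, e-18, e-21, e-13, e-19, e-15, e-06, e-16, e-22, e-12}, |A| = 12.
A ∩ B = {e-09, e-17, e-11, e-21, e-13, e-19, e-15, e-16, e-12}, so |A ∩ B| = 9.
|A ∩ B| = 9, so the statement is true.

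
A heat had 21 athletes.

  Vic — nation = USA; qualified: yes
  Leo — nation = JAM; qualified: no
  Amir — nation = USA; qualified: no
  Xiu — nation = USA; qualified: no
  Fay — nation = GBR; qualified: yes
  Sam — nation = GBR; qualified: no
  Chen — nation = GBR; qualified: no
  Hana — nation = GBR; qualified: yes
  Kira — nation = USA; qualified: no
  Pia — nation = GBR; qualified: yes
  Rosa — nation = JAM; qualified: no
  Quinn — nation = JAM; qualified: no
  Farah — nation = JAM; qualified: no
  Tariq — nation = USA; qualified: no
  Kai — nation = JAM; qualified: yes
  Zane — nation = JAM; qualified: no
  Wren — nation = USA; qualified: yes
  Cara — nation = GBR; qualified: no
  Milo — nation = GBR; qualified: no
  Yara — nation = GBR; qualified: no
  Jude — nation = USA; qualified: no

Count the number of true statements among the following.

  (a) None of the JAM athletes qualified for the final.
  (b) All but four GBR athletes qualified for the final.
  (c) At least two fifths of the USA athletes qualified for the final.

0

(a) JAM: |A| = 6, |A ∩ B| = 1; needs A ∩ B = ∅ (|A ∩ B| = 0) — false.
(b) GBR: |A| = 8, |A ∩ B| = 3; needs |A ∖ B| = 4 — false.
(c) USA: |A| = 7, |A ∩ B| = 2; needs |A ∩ B| / |A| ≥ 2/5 — false.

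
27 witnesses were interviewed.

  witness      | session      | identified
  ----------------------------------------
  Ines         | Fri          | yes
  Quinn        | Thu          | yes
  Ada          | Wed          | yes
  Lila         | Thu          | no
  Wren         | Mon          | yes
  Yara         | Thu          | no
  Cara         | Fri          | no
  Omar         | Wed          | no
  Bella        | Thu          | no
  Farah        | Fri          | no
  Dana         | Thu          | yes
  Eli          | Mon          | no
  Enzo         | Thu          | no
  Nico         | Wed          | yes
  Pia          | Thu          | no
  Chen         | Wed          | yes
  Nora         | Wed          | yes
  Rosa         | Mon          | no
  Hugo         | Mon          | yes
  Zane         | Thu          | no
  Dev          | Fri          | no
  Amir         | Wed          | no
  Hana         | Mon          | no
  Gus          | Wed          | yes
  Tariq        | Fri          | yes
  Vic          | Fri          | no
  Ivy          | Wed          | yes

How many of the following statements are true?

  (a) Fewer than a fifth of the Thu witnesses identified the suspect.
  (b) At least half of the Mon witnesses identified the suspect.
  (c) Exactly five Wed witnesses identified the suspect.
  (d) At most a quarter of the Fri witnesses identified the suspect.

0

(a) Thu: |A| = 8, |A ∩ B| = 2; needs |A ∩ B| / |A| < 1/5 — false.
(b) Mon: |A| = 5, |A ∩ B| = 2; needs |A ∩ B| ≥ |A ∖ B| — false.
(c) Wed: |A| = 8, |A ∩ B| = 6; needs |A ∩ B| = 5 — false.
(d) Fri: |A| = 6, |A ∩ B| = 2; needs |A ∩ B| / |A| ≤ 1/4 — false.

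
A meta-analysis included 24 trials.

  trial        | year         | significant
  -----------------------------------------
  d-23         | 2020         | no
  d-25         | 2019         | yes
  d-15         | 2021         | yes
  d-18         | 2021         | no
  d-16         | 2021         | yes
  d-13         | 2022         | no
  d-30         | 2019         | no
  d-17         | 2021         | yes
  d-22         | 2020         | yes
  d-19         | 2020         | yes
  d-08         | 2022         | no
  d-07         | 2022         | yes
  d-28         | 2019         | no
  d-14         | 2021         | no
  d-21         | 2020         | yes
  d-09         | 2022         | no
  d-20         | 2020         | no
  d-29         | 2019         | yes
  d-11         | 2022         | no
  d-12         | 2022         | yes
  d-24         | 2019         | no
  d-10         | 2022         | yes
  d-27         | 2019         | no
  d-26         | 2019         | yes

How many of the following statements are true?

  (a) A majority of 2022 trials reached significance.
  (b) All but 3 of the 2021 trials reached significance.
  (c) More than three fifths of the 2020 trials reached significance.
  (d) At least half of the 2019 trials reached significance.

0

(a) 2022: |A| = 7, |A ∩ B| = 3; needs |A ∩ B| > |A ∖ B| — false.
(b) 2021: |A| = 5, |A ∩ B| = 3; needs |A ∖ B| = 3 — false.
(c) 2020: |A| = 5, |A ∩ B| = 3; needs |A ∩ B| / |A| > 3/5 — false.
(d) 2019: |A| = 7, |A ∩ B| = 3; needs |A ∩ B| ≥ |A ∖ B| — false.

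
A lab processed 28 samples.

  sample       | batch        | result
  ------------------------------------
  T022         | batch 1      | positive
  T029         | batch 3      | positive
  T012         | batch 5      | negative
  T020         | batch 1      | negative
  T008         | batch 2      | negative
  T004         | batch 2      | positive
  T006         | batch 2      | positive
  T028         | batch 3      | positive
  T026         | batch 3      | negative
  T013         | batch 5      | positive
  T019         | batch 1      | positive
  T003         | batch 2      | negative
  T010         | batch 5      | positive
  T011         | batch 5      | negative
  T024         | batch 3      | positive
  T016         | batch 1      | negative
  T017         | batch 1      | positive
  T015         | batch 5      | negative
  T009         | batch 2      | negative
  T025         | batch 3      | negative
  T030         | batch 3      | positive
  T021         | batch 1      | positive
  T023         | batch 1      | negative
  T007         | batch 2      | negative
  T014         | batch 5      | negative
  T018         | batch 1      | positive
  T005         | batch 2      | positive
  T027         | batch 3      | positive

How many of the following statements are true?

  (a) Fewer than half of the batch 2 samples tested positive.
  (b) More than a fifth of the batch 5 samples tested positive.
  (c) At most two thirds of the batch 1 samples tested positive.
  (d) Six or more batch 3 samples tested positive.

(a) batch 2: |A| = 7, |A ∩ B| = 3; needs |A ∩ B| < |A ∖ B| — true.
(b) batch 5: |A| = 6, |A ∩ B| = 2; needs |A ∩ B| / |A| > 1/5 — true.
(c) batch 1: |A| = 8, |A ∩ B| = 5; needs |A ∩ B| / |A| ≤ 2/3 — true.
(d) batch 3: |A| = 7, |A ∩ B| = 5; needs |A ∩ B| ≥ 6 — false.

3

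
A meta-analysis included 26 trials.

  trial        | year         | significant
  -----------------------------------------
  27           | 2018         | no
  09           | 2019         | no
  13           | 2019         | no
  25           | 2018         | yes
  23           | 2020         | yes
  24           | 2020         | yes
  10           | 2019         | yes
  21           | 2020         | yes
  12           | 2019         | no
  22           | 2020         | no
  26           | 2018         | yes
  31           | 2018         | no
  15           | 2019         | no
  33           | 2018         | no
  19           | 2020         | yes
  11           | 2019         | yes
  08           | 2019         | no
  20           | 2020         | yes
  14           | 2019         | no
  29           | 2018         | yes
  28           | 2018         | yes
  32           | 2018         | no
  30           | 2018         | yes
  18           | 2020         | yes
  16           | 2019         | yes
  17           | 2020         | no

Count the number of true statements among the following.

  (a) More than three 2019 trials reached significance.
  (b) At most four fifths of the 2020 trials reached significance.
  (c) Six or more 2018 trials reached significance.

(a) 2019: |A| = 9, |A ∩ B| = 3; needs |A ∩ B| > 3 — false.
(b) 2020: |A| = 8, |A ∩ B| = 6; needs |A ∩ B| / |A| ≤ 4/5 — true.
(c) 2018: |A| = 9, |A ∩ B| = 5; needs |A ∩ B| ≥ 6 — false.

1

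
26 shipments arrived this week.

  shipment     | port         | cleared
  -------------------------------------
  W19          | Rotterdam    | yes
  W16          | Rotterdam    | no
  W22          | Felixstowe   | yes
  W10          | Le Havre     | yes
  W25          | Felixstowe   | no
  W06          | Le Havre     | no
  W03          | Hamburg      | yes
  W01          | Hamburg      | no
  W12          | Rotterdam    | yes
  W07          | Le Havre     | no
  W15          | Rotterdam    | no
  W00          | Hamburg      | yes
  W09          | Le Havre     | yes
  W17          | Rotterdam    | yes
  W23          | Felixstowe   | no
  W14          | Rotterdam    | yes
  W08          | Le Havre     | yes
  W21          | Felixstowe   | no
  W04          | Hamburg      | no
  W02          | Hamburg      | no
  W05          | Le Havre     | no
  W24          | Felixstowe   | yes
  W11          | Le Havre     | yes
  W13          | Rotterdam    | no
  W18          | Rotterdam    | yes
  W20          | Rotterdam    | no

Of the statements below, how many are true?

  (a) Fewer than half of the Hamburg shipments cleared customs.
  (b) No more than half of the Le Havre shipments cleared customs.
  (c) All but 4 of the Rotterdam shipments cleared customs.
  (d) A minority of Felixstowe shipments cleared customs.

3

(a) Hamburg: |A| = 5, |A ∩ B| = 2; needs |A ∩ B| < |A ∖ B| — true.
(b) Le Havre: |A| = 7, |A ∩ B| = 4; needs |A ∩ B| ≤ |A ∖ B| — false.
(c) Rotterdam: |A| = 9, |A ∩ B| = 5; needs |A ∖ B| = 4 — true.
(d) Felixstowe: |A| = 5, |A ∩ B| = 2; needs |A ∩ B| < |A ∖ B| — true.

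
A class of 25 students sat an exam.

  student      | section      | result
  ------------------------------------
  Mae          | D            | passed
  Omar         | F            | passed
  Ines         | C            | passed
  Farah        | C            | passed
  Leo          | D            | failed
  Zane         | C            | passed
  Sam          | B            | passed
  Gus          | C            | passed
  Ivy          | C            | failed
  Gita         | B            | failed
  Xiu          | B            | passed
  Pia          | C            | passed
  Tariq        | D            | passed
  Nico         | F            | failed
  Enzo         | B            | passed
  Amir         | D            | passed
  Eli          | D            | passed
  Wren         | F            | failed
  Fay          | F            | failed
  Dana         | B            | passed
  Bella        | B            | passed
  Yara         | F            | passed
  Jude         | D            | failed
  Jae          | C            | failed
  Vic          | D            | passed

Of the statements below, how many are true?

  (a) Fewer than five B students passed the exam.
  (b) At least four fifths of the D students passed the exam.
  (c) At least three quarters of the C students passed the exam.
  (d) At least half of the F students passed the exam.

(a) B: |A| = 6, |A ∩ B| = 5; needs |A ∩ B| < 5 — false.
(b) D: |A| = 7, |A ∩ B| = 5; needs |A ∩ B| / |A| ≥ 4/5 — false.
(c) C: |A| = 7, |A ∩ B| = 5; needs |A ∩ B| / |A| ≥ 3/4 — false.
(d) F: |A| = 5, |A ∩ B| = 2; needs |A ∩ B| ≥ |A ∖ B| — false.

0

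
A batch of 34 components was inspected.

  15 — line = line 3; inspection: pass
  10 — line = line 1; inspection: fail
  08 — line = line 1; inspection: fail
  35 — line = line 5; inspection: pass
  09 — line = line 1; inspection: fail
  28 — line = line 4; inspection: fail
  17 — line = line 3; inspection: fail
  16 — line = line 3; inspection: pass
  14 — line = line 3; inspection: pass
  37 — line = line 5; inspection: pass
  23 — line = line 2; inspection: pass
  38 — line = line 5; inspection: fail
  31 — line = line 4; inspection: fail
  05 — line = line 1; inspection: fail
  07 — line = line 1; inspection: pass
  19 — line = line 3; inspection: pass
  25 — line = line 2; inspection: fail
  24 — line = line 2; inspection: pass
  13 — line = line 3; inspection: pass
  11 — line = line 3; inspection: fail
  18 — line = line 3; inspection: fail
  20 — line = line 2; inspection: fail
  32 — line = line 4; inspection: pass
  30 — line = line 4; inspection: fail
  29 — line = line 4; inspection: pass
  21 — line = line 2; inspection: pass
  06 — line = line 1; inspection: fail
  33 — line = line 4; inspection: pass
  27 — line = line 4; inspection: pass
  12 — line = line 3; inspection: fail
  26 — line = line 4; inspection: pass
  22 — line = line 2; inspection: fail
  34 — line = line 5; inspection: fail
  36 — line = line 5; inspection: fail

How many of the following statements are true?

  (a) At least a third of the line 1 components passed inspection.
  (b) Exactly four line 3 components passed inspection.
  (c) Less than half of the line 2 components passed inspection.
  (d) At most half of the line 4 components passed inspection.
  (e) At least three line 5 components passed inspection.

(a) line 1: |A| = 6, |A ∩ B| = 1; needs |A ∩ B| / |A| ≥ 1/3 — false.
(b) line 3: |A| = 9, |A ∩ B| = 5; needs |A ∩ B| = 4 — false.
(c) line 2: |A| = 6, |A ∩ B| = 3; needs |A ∩ B| < |A ∖ B| — false.
(d) line 4: |A| = 8, |A ∩ B| = 5; needs |A ∩ B| ≤ |A ∖ B| — false.
(e) line 5: |A| = 5, |A ∩ B| = 2; needs |A ∩ B| ≥ 3 — false.

0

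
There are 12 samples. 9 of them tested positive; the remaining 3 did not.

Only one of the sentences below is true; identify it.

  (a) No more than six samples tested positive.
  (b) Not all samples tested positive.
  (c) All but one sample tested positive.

|A| = 12, |A ∩ B| = 9, |A ∖ B| = 3.
(a) requires |A ∩ B| ≤ 6: false.
(b) requires A ⊄ B (|A ∖ B| ≥ 1): true.
(c) requires |A ∖ B| = 1: false.

(b)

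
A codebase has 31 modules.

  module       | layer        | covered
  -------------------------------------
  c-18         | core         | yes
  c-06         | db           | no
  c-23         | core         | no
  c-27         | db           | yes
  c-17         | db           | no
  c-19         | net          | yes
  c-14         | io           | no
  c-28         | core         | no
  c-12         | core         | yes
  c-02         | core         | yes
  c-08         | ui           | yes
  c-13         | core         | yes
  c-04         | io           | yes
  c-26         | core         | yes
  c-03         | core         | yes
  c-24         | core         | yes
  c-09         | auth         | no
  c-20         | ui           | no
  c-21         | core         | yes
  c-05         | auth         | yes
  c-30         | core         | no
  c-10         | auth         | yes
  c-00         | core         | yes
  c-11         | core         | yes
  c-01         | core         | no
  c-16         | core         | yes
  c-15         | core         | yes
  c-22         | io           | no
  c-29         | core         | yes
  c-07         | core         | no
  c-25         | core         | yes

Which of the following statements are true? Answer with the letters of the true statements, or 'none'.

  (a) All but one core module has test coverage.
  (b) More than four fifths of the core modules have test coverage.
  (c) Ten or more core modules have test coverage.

|A| = 19, |A ∩ B| = 14, |A ∖ B| = 5.
(a) |A ∖ B| = 1: fails.
(b) |A ∩ B| / |A| > 4/5: fails.
(c) |A ∩ B| ≥ 10: holds.

(c)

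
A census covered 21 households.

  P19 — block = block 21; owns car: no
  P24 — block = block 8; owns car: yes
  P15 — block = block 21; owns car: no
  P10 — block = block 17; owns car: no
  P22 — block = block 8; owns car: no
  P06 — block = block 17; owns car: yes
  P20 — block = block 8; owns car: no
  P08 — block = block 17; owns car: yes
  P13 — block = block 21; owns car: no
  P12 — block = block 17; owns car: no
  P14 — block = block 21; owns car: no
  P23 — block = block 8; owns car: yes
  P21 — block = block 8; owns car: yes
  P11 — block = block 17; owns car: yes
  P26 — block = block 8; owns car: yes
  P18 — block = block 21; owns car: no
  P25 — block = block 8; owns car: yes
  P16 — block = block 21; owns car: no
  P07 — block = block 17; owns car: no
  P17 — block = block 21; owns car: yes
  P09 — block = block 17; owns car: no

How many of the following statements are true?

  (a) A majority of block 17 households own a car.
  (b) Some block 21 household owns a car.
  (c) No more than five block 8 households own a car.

(a) block 17: |A| = 7, |A ∩ B| = 3; needs |A ∩ B| > |A ∖ B| — false.
(b) block 21: |A| = 7, |A ∩ B| = 1; needs A ∩ B ≠ ∅ (|A ∩ B| ≥ 1) — true.
(c) block 8: |A| = 7, |A ∩ B| = 5; needs |A ∩ B| ≤ 5 — true.

2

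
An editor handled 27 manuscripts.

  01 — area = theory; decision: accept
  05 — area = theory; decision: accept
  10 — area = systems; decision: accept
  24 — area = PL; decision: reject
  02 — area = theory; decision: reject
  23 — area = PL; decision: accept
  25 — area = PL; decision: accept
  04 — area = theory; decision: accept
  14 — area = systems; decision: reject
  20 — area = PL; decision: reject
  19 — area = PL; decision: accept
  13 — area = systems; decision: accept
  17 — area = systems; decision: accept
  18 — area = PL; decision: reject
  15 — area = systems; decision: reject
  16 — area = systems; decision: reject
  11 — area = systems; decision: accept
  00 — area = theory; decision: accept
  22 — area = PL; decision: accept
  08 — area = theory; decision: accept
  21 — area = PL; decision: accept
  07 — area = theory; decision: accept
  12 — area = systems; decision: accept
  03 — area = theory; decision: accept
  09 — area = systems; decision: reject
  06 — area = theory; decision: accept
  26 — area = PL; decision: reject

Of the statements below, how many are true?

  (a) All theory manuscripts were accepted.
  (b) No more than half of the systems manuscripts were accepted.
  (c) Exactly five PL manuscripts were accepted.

1

(a) theory: |A| = 9, |A ∩ B| = 8; needs A ⊆ B, i.e. every element of A is in B (|A ∖ B| = 0) — false.
(b) systems: |A| = 9, |A ∩ B| = 5; needs |A ∩ B| ≤ |A ∖ B| — false.
(c) PL: |A| = 9, |A ∩ B| = 5; needs |A ∩ B| = 5 — true.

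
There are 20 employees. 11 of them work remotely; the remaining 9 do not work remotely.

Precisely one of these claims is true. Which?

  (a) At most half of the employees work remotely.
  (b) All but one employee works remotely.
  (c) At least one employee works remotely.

|A| = 20, |A ∩ B| = 11, |A ∖ B| = 9.
(a) requires |A ∩ B| ≤ |A ∖ B|: false.
(b) requires |A ∖ B| = 1: false.
(c) requires A ∩ B ≠ ∅ (|A ∩ B| ≥ 1): true.

(c)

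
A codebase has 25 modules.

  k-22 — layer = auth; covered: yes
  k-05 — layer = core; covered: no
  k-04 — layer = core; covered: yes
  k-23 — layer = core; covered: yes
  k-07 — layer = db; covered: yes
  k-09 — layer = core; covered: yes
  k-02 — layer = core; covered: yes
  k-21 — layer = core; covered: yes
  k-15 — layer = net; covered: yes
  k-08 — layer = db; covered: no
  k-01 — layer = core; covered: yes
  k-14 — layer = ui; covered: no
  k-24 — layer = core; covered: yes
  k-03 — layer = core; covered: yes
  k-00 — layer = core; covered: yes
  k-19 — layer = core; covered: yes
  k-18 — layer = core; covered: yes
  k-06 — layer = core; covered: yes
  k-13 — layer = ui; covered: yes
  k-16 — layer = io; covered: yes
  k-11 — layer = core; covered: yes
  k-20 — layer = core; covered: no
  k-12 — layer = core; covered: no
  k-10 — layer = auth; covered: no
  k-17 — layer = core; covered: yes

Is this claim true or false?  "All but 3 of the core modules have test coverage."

True

The determiner here denotes the relation: |A ∖ B| = 3.
|A| = 17, |A ∩ B| = 14, |A ∖ B| = 3.
|A ∖ B| = 3, so the statement is true.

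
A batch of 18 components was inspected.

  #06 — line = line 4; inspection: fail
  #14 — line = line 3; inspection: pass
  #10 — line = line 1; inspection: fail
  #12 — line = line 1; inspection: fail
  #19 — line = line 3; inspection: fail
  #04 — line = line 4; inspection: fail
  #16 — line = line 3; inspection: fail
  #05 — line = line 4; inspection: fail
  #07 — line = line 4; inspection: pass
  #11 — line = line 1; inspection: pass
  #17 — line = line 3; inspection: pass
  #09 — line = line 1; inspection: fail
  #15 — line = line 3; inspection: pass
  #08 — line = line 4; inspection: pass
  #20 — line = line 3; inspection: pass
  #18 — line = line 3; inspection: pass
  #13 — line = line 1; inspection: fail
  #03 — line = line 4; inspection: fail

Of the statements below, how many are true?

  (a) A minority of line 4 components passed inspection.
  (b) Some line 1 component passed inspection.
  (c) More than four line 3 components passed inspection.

(a) line 4: |A| = 6, |A ∩ B| = 2; needs |A ∩ B| < |A ∖ B| — true.
(b) line 1: |A| = 5, |A ∩ B| = 1; needs A ∩ B ≠ ∅ (|A ∩ B| ≥ 1) — true.
(c) line 3: |A| = 7, |A ∩ B| = 5; needs |A ∩ B| > 4 — true.

3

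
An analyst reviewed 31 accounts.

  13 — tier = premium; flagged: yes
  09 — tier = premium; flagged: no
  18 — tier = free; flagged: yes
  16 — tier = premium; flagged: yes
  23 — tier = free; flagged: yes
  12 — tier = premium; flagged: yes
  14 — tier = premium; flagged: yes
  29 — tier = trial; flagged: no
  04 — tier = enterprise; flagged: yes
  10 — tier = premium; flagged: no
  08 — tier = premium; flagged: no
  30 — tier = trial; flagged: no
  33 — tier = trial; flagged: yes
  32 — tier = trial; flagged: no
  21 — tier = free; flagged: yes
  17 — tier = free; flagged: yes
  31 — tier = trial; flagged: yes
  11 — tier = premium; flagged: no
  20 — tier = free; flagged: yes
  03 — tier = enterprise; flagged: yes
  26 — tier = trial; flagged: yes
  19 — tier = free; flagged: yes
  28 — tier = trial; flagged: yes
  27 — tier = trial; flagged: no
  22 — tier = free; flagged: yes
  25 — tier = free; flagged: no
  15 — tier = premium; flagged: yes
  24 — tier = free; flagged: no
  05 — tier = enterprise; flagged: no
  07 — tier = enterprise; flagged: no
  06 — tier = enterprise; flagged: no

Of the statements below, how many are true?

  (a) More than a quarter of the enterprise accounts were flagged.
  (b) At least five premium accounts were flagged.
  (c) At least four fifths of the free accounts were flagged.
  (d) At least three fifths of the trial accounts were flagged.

2

(a) enterprise: |A| = 5, |A ∩ B| = 2; needs |A ∩ B| / |A| > 1/4 — true.
(b) premium: |A| = 9, |A ∩ B| = 5; needs |A ∩ B| ≥ 5 — true.
(c) free: |A| = 9, |A ∩ B| = 7; needs |A ∩ B| / |A| ≥ 4/5 — false.
(d) trial: |A| = 8, |A ∩ B| = 4; needs |A ∩ B| / |A| ≥ 3/5 — false.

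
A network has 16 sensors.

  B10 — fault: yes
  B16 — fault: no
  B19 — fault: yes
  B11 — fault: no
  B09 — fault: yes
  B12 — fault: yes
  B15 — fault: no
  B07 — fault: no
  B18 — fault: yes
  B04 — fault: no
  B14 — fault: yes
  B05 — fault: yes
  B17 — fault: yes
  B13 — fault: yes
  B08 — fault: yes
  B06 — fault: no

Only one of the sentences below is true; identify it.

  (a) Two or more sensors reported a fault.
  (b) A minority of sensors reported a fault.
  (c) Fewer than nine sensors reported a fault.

(a)

|A| = 16, |A ∩ B| = 10, |A ∖ B| = 6.
(a) requires |A ∩ B| ≥ 2: true.
(b) requires |A ∩ B| < |A ∖ B|: false.
(c) requires |A ∩ B| < 9: false.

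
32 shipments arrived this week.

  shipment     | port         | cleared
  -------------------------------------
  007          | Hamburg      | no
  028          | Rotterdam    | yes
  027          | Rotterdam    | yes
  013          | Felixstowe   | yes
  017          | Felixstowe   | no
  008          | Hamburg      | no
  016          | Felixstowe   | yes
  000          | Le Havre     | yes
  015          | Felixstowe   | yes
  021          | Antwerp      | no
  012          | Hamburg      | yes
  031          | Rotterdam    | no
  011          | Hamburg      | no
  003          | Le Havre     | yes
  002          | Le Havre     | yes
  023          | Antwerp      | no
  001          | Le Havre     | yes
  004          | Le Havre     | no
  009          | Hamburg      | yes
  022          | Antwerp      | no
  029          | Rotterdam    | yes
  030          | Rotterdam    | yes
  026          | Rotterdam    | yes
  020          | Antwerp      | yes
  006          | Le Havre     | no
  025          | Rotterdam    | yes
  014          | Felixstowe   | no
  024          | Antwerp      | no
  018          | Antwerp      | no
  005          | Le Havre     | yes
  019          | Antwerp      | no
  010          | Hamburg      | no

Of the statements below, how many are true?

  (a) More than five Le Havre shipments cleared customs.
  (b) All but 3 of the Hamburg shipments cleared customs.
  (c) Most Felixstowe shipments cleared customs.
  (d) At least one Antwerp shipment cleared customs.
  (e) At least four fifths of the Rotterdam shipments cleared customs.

3

(a) Le Havre: |A| = 7, |A ∩ B| = 5; needs |A ∩ B| > 5 — false.
(b) Hamburg: |A| = 6, |A ∩ B| = 2; needs |A ∖ B| = 3 — false.
(c) Felixstowe: |A| = 5, |A ∩ B| = 3; needs |A ∩ B| > |A ∖ B| — true.
(d) Antwerp: |A| = 7, |A ∩ B| = 1; needs A ∩ B ≠ ∅ (|A ∩ B| ≥ 1) — true.
(e) Rotterdam: |A| = 7, |A ∩ B| = 6; needs |A ∩ B| / |A| ≥ 4/5 — true.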